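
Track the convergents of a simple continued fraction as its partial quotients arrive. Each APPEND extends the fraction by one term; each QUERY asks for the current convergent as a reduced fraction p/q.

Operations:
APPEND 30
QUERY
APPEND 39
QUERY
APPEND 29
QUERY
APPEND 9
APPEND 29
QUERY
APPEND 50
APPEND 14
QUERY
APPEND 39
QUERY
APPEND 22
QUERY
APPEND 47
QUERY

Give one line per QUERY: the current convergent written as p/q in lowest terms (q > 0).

30/1
1171/39
33989/1132
8939077/297715
6270591985/208841393
245000348337/8159710304
5396278255399/179722468081
253870078352090/8455115710111

APPEND 30: p_0 = 30·1 + 0 = 30, q_0 = 30·0 + 1 = 1 → 30/1
APPEND 39: p_1 = 39·30 + 1 = 1171, q_1 = 39·1 + 0 = 39 → 1171/39
APPEND 29: p_2 = 29·1171 + 30 = 33989, q_2 = 29·39 + 1 = 1132 → 33989/1132
APPEND 9: p_3 = 9·33989 + 1171 = 307072, q_3 = 9·1132 + 39 = 10227 → 307072/10227
APPEND 29: p_4 = 29·307072 + 33989 = 8939077, q_4 = 29·10227 + 1132 = 297715 → 8939077/297715
APPEND 50: p_5 = 50·8939077 + 307072 = 447260922, q_5 = 50·297715 + 10227 = 14895977 → 447260922/14895977
APPEND 14: p_6 = 14·447260922 + 8939077 = 6270591985, q_6 = 14·14895977 + 297715 = 208841393 → 6270591985/208841393
APPEND 39: p_7 = 39·6270591985 + 447260922 = 245000348337, q_7 = 39·208841393 + 14895977 = 8159710304 → 245000348337/8159710304
APPEND 22: p_8 = 22·245000348337 + 6270591985 = 5396278255399, q_8 = 22·8159710304 + 208841393 = 179722468081 → 5396278255399/179722468081
APPEND 47: p_9 = 47·5396278255399 + 245000348337 = 253870078352090, q_9 = 47·179722468081 + 8159710304 = 8455115710111 → 253870078352090/8455115710111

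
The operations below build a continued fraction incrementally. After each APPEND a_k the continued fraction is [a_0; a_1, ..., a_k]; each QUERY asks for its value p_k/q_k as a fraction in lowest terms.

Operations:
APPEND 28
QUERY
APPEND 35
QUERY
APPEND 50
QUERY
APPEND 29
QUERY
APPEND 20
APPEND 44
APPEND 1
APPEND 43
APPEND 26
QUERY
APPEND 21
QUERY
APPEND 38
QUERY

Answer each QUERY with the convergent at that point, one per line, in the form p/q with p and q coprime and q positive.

28/1
981/35
49078/1751
1424243/50814
1471100031297/52485760499
30949631987231/1104217889644
1177557115546075/42012765566971

APPEND 28: p_0 = 28·1 + 0 = 28, q_0 = 28·0 + 1 = 1 → 28/1
APPEND 35: p_1 = 35·28 + 1 = 981, q_1 = 35·1 + 0 = 35 → 981/35
APPEND 50: p_2 = 50·981 + 28 = 49078, q_2 = 50·35 + 1 = 1751 → 49078/1751
APPEND 29: p_3 = 29·49078 + 981 = 1424243, q_3 = 29·1751 + 35 = 50814 → 1424243/50814
APPEND 20: p_4 = 20·1424243 + 49078 = 28533938, q_4 = 20·50814 + 1751 = 1018031 → 28533938/1018031
APPEND 44: p_5 = 44·28533938 + 1424243 = 1256917515, q_5 = 44·1018031 + 50814 = 44844178 → 1256917515/44844178
APPEND 1: p_6 = 1·1256917515 + 28533938 = 1285451453, q_6 = 1·44844178 + 1018031 = 45862209 → 1285451453/45862209
APPEND 43: p_7 = 43·1285451453 + 1256917515 = 56531329994, q_7 = 43·45862209 + 44844178 = 2016919165 → 56531329994/2016919165
APPEND 26: p_8 = 26·56531329994 + 1285451453 = 1471100031297, q_8 = 26·2016919165 + 45862209 = 52485760499 → 1471100031297/52485760499
APPEND 21: p_9 = 21·1471100031297 + 56531329994 = 30949631987231, q_9 = 21·52485760499 + 2016919165 = 1104217889644 → 30949631987231/1104217889644
APPEND 38: p_10 = 38·30949631987231 + 1471100031297 = 1177557115546075, q_10 = 38·1104217889644 + 52485760499 = 42012765566971 → 1177557115546075/42012765566971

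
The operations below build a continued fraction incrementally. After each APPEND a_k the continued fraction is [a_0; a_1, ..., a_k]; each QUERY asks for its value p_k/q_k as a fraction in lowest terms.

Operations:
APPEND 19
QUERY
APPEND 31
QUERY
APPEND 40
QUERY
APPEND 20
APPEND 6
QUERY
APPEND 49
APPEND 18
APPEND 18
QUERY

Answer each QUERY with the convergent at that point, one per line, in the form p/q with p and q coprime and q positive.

19/1
590/31
23619/1241
2861439/150347
45773637227/2405058796

APPEND 19: p_0 = 19·1 + 0 = 19, q_0 = 19·0 + 1 = 1 → 19/1
APPEND 31: p_1 = 31·19 + 1 = 590, q_1 = 31·1 + 0 = 31 → 590/31
APPEND 40: p_2 = 40·590 + 19 = 23619, q_2 = 40·31 + 1 = 1241 → 23619/1241
APPEND 20: p_3 = 20·23619 + 590 = 472970, q_3 = 20·1241 + 31 = 24851 → 472970/24851
APPEND 6: p_4 = 6·472970 + 23619 = 2861439, q_4 = 6·24851 + 1241 = 150347 → 2861439/150347
APPEND 49: p_5 = 49·2861439 + 472970 = 140683481, q_5 = 49·150347 + 24851 = 7391854 → 140683481/7391854
APPEND 18: p_6 = 18·140683481 + 2861439 = 2535164097, q_6 = 18·7391854 + 150347 = 133203719 → 2535164097/133203719
APPEND 18: p_7 = 18·2535164097 + 140683481 = 45773637227, q_7 = 18·133203719 + 7391854 = 2405058796 → 45773637227/2405058796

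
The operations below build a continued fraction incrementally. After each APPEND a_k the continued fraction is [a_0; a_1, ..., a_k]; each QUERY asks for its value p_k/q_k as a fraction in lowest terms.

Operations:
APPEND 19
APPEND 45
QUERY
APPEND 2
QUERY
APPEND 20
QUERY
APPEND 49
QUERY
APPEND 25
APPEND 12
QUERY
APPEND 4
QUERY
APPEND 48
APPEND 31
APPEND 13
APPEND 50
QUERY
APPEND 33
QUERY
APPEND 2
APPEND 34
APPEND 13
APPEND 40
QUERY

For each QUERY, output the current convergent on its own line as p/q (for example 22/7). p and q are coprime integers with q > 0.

APPEND 19: p_0 = 19·1 + 0 = 19, q_0 = 19·0 + 1 = 1 → 19/1
APPEND 45: p_1 = 45·19 + 1 = 856, q_1 = 45·1 + 0 = 45 → 856/45
APPEND 2: p_2 = 2·856 + 19 = 1731, q_2 = 2·45 + 1 = 91 → 1731/91
APPEND 20: p_3 = 20·1731 + 856 = 35476, q_3 = 20·91 + 45 = 1865 → 35476/1865
APPEND 49: p_4 = 49·35476 + 1731 = 1740055, q_4 = 49·1865 + 91 = 91476 → 1740055/91476
APPEND 25: p_5 = 25·1740055 + 35476 = 43536851, q_5 = 25·91476 + 1865 = 2288765 → 43536851/2288765
APPEND 12: p_6 = 12·43536851 + 1740055 = 524182267, q_6 = 12·2288765 + 91476 = 27556656 → 524182267/27556656
APPEND 4: p_7 = 4·524182267 + 43536851 = 2140265919, q_7 = 4·27556656 + 2288765 = 112515389 → 2140265919/112515389
APPEND 48: p_8 = 48·2140265919 + 524182267 = 103256946379, q_8 = 48·112515389 + 27556656 = 5428295328 → 103256946379/5428295328
APPEND 31: p_9 = 31·103256946379 + 2140265919 = 3203105603668, q_9 = 31·5428295328 + 112515389 = 168389670557 → 3203105603668/168389670557
APPEND 13: p_10 = 13·3203105603668 + 103256946379 = 41743629794063, q_10 = 13·168389670557 + 5428295328 = 2194494012569 → 41743629794063/2194494012569
APPEND 50: p_11 = 50·41743629794063 + 3203105603668 = 2090384595306818, q_11 = 50·2194494012569 + 168389670557 = 109893090299007 → 2090384595306818/109893090299007
APPEND 33: p_12 = 33·2090384595306818 + 41743629794063 = 69024435274919057, q_12 = 33·109893090299007 + 2194494012569 = 3628666473879800 → 69024435274919057/3628666473879800
APPEND 2: p_13 = 2·69024435274919057 + 2090384595306818 = 140139255145144932, q_13 = 2·3628666473879800 + 109893090299007 = 7367226038058607 → 140139255145144932/7367226038058607
APPEND 34: p_14 = 34·140139255145144932 + 69024435274919057 = 4833759110209846745, q_14 = 34·7367226038058607 + 3628666473879800 = 254114351767872438 → 4833759110209846745/254114351767872438
APPEND 13: p_15 = 13·4833759110209846745 + 140139255145144932 = 62979007687873152617, q_15 = 13·254114351767872438 + 7367226038058607 = 3310853799020400301 → 62979007687873152617/3310853799020400301
APPEND 40: p_16 = 40·62979007687873152617 + 4833759110209846745 = 2523994066625135951425, q_16 = 40·3310853799020400301 + 254114351767872438 = 132688266312583884478 → 2523994066625135951425/132688266312583884478

856/45
1731/91
35476/1865
1740055/91476
524182267/27556656
2140265919/112515389
2090384595306818/109893090299007
69024435274919057/3628666473879800
2523994066625135951425/132688266312583884478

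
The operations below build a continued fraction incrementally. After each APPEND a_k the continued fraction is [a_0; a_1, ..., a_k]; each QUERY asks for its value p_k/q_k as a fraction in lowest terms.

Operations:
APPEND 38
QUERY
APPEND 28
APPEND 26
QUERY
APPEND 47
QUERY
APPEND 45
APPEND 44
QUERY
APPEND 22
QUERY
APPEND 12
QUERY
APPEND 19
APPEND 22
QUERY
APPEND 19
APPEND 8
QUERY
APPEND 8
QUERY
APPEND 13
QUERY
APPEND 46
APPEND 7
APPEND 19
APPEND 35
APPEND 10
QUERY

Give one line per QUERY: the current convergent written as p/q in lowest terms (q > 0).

38/1
27728/729
1304281/34291
2585000693/67962547
56928735619/1496719858
685729828121/18028600843
288573230166317/7586911590093
44256390579205845/1163549794371229
359547101802276701/9452893715317474
4718368714008802958/124051168093498391
10272135926939009345227458/270065893063565607693329

APPEND 38: p_0 = 38·1 + 0 = 38, q_0 = 38·0 + 1 = 1 → 38/1
APPEND 28: p_1 = 28·38 + 1 = 1065, q_1 = 28·1 + 0 = 28 → 1065/28
APPEND 26: p_2 = 26·1065 + 38 = 27728, q_2 = 26·28 + 1 = 729 → 27728/729
APPEND 47: p_3 = 47·27728 + 1065 = 1304281, q_3 = 47·729 + 28 = 34291 → 1304281/34291
APPEND 45: p_4 = 45·1304281 + 27728 = 58720373, q_4 = 45·34291 + 729 = 1543824 → 58720373/1543824
APPEND 44: p_5 = 44·58720373 + 1304281 = 2585000693, q_5 = 44·1543824 + 34291 = 67962547 → 2585000693/67962547
APPEND 22: p_6 = 22·2585000693 + 58720373 = 56928735619, q_6 = 22·67962547 + 1543824 = 1496719858 → 56928735619/1496719858
APPEND 12: p_7 = 12·56928735619 + 2585000693 = 685729828121, q_7 = 12·1496719858 + 67962547 = 18028600843 → 685729828121/18028600843
APPEND 19: p_8 = 19·685729828121 + 56928735619 = 13085795469918, q_8 = 19·18028600843 + 1496719858 = 344040135875 → 13085795469918/344040135875
APPEND 22: p_9 = 22·13085795469918 + 685729828121 = 288573230166317, q_9 = 22·344040135875 + 18028600843 = 7586911590093 → 288573230166317/7586911590093
APPEND 19: p_10 = 19·288573230166317 + 13085795469918 = 5495977168629941, q_10 = 19·7586911590093 + 344040135875 = 144495360347642 → 5495977168629941/144495360347642
APPEND 8: p_11 = 8·5495977168629941 + 288573230166317 = 44256390579205845, q_11 = 8·144495360347642 + 7586911590093 = 1163549794371229 → 44256390579205845/1163549794371229
APPEND 8: p_12 = 8·44256390579205845 + 5495977168629941 = 359547101802276701, q_12 = 8·1163549794371229 + 144495360347642 = 9452893715317474 → 359547101802276701/9452893715317474
APPEND 13: p_13 = 13·359547101802276701 + 44256390579205845 = 4718368714008802958, q_13 = 13·9452893715317474 + 1163549794371229 = 124051168093498391 → 4718368714008802958/124051168093498391
APPEND 46: p_14 = 46·4718368714008802958 + 359547101802276701 = 217404507946207212769, q_14 = 46·124051168093498391 + 9452893715317474 = 5715806626016243460 → 217404507946207212769/5715806626016243460
APPEND 7: p_15 = 7·217404507946207212769 + 4718368714008802958 = 1526549924337459292341, q_15 = 7·5715806626016243460 + 124051168093498391 = 40134697550207202611 → 1526549924337459292341/40134697550207202611
APPEND 19: p_16 = 19·1526549924337459292341 + 217404507946207212769 = 29221853070357933767248, q_16 = 19·40134697550207202611 + 5715806626016243460 = 768275060079953093069 → 29221853070357933767248/768275060079953093069
APPEND 35: p_17 = 35·29221853070357933767248 + 1526549924337459292341 = 1024291407386865141146021, q_17 = 35·768275060079953093069 + 40134697550207202611 = 26929761800348565460026 → 1024291407386865141146021/26929761800348565460026
APPEND 10: p_18 = 10·1024291407386865141146021 + 29221853070357933767248 = 10272135926939009345227458, q_18 = 10·26929761800348565460026 + 768275060079953093069 = 270065893063565607693329 → 10272135926939009345227458/270065893063565607693329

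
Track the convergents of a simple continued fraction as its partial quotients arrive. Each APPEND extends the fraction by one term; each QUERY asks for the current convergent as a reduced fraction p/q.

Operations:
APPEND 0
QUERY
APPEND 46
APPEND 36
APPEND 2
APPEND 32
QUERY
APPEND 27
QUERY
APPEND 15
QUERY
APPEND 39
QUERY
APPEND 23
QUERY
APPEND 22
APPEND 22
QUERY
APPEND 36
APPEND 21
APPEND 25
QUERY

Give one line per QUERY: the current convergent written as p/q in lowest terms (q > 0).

0/1
2372/109177
64117/2951139
964127/44376262
37665070/1733625357
867260737/39917759473
421450088985/19398253102259
8001170890319969/368273117271492237

APPEND 0: p_0 = 0·1 + 0 = 0, q_0 = 0·0 + 1 = 1 → 0/1
APPEND 46: p_1 = 46·0 + 1 = 1, q_1 = 46·1 + 0 = 46 → 1/46
APPEND 36: p_2 = 36·1 + 0 = 36, q_2 = 36·46 + 1 = 1657 → 36/1657
APPEND 2: p_3 = 2·36 + 1 = 73, q_3 = 2·1657 + 46 = 3360 → 73/3360
APPEND 32: p_4 = 32·73 + 36 = 2372, q_4 = 32·3360 + 1657 = 109177 → 2372/109177
APPEND 27: p_5 = 27·2372 + 73 = 64117, q_5 = 27·109177 + 3360 = 2951139 → 64117/2951139
APPEND 15: p_6 = 15·64117 + 2372 = 964127, q_6 = 15·2951139 + 109177 = 44376262 → 964127/44376262
APPEND 39: p_7 = 39·964127 + 64117 = 37665070, q_7 = 39·44376262 + 2951139 = 1733625357 → 37665070/1733625357
APPEND 23: p_8 = 23·37665070 + 964127 = 867260737, q_8 = 23·1733625357 + 44376262 = 39917759473 → 867260737/39917759473
APPEND 22: p_9 = 22·867260737 + 37665070 = 19117401284, q_9 = 22·39917759473 + 1733625357 = 879924333763 → 19117401284/879924333763
APPEND 22: p_10 = 22·19117401284 + 867260737 = 421450088985, q_10 = 22·879924333763 + 39917759473 = 19398253102259 → 421450088985/19398253102259
APPEND 36: p_11 = 36·421450088985 + 19117401284 = 15191320604744, q_11 = 36·19398253102259 + 879924333763 = 699217036015087 → 15191320604744/699217036015087
APPEND 21: p_12 = 21·15191320604744 + 421450088985 = 319439182788609, q_12 = 21·699217036015087 + 19398253102259 = 14702956009419086 → 319439182788609/14702956009419086
APPEND 25: p_13 = 25·319439182788609 + 15191320604744 = 8001170890319969, q_13 = 25·14702956009419086 + 699217036015087 = 368273117271492237 → 8001170890319969/368273117271492237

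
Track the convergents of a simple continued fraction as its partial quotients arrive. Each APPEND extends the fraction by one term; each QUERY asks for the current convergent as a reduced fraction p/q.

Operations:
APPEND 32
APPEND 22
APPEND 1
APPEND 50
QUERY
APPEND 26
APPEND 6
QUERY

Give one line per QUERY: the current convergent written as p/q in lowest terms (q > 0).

APPEND 32: p_0 = 32·1 + 0 = 32, q_0 = 32·0 + 1 = 1 → 32/1
APPEND 22: p_1 = 22·32 + 1 = 705, q_1 = 22·1 + 0 = 22 → 705/22
APPEND 1: p_2 = 1·705 + 32 = 737, q_2 = 1·22 + 1 = 23 → 737/23
APPEND 50: p_3 = 50·737 + 705 = 37555, q_3 = 50·23 + 22 = 1172 → 37555/1172
APPEND 26: p_4 = 26·37555 + 737 = 977167, q_4 = 26·1172 + 23 = 30495 → 977167/30495
APPEND 6: p_5 = 6·977167 + 37555 = 5900557, q_5 = 6·30495 + 1172 = 184142 → 5900557/184142

37555/1172
5900557/184142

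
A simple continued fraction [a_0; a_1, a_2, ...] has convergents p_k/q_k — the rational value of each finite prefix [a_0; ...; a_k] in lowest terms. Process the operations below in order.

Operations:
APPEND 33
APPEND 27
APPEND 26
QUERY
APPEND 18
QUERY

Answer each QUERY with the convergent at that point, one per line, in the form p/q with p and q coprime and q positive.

APPEND 33: p_0 = 33·1 + 0 = 33, q_0 = 33·0 + 1 = 1 → 33/1
APPEND 27: p_1 = 27·33 + 1 = 892, q_1 = 27·1 + 0 = 27 → 892/27
APPEND 26: p_2 = 26·892 + 33 = 23225, q_2 = 26·27 + 1 = 703 → 23225/703
APPEND 18: p_3 = 18·23225 + 892 = 418942, q_3 = 18·703 + 27 = 12681 → 418942/12681

23225/703
418942/12681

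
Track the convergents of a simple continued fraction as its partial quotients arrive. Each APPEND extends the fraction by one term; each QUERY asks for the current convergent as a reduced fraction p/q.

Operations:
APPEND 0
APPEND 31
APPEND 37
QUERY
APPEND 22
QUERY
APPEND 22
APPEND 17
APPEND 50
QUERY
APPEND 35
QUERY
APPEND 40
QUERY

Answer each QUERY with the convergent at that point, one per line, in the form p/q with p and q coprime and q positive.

37/1148
815/25287
15330667/475664512
536879599/16657760061
21490514627/666786066952

APPEND 0: p_0 = 0·1 + 0 = 0, q_0 = 0·0 + 1 = 1 → 0/1
APPEND 31: p_1 = 31·0 + 1 = 1, q_1 = 31·1 + 0 = 31 → 1/31
APPEND 37: p_2 = 37·1 + 0 = 37, q_2 = 37·31 + 1 = 1148 → 37/1148
APPEND 22: p_3 = 22·37 + 1 = 815, q_3 = 22·1148 + 31 = 25287 → 815/25287
APPEND 22: p_4 = 22·815 + 37 = 17967, q_4 = 22·25287 + 1148 = 557462 → 17967/557462
APPEND 17: p_5 = 17·17967 + 815 = 306254, q_5 = 17·557462 + 25287 = 9502141 → 306254/9502141
APPEND 50: p_6 = 50·306254 + 17967 = 15330667, q_6 = 50·9502141 + 557462 = 475664512 → 15330667/475664512
APPEND 35: p_7 = 35·15330667 + 306254 = 536879599, q_7 = 35·475664512 + 9502141 = 16657760061 → 536879599/16657760061
APPEND 40: p_8 = 40·536879599 + 15330667 = 21490514627, q_8 = 40·16657760061 + 475664512 = 666786066952 → 21490514627/666786066952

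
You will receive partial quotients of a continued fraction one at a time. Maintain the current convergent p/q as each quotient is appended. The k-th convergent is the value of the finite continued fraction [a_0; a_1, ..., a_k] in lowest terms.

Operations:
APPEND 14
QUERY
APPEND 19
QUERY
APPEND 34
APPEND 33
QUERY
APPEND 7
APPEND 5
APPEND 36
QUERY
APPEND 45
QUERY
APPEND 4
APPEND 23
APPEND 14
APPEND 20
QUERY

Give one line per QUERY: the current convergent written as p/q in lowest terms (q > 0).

14/1
267/19
300303/21370
392940461/27962217
17693177113/1259072320
466338684671732/33185341776971

APPEND 14: p_0 = 14·1 + 0 = 14, q_0 = 14·0 + 1 = 1 → 14/1
APPEND 19: p_1 = 19·14 + 1 = 267, q_1 = 19·1 + 0 = 19 → 267/19
APPEND 34: p_2 = 34·267 + 14 = 9092, q_2 = 34·19 + 1 = 647 → 9092/647
APPEND 33: p_3 = 33·9092 + 267 = 300303, q_3 = 33·647 + 19 = 21370 → 300303/21370
APPEND 7: p_4 = 7·300303 + 9092 = 2111213, q_4 = 7·21370 + 647 = 150237 → 2111213/150237
APPEND 5: p_5 = 5·2111213 + 300303 = 10856368, q_5 = 5·150237 + 21370 = 772555 → 10856368/772555
APPEND 36: p_6 = 36·10856368 + 2111213 = 392940461, q_6 = 36·772555 + 150237 = 27962217 → 392940461/27962217
APPEND 45: p_7 = 45·392940461 + 10856368 = 17693177113, q_7 = 45·27962217 + 772555 = 1259072320 → 17693177113/1259072320
APPEND 4: p_8 = 4·17693177113 + 392940461 = 71165648913, q_8 = 4·1259072320 + 27962217 = 5064251497 → 71165648913/5064251497
APPEND 23: p_9 = 23·71165648913 + 17693177113 = 1654503102112, q_9 = 23·5064251497 + 1259072320 = 117736856751 → 1654503102112/117736856751
APPEND 14: p_10 = 14·1654503102112 + 71165648913 = 23234209078481, q_10 = 14·117736856751 + 5064251497 = 1653380246011 → 23234209078481/1653380246011
APPEND 20: p_11 = 20·23234209078481 + 1654503102112 = 466338684671732, q_11 = 20·1653380246011 + 117736856751 = 33185341776971 → 466338684671732/33185341776971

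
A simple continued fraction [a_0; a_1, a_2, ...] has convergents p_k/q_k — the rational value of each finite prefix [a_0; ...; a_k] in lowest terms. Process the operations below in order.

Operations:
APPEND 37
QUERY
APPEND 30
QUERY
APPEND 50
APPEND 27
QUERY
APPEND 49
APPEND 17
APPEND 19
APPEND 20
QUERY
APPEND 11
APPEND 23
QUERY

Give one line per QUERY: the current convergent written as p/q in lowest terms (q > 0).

37/1
1111/30
1501960/40557
479086867379/12936646835
122237572595190/3300746512387

APPEND 37: p_0 = 37·1 + 0 = 37, q_0 = 37·0 + 1 = 1 → 37/1
APPEND 30: p_1 = 30·37 + 1 = 1111, q_1 = 30·1 + 0 = 30 → 1111/30
APPEND 50: p_2 = 50·1111 + 37 = 55587, q_2 = 50·30 + 1 = 1501 → 55587/1501
APPEND 27: p_3 = 27·55587 + 1111 = 1501960, q_3 = 27·1501 + 30 = 40557 → 1501960/40557
APPEND 49: p_4 = 49·1501960 + 55587 = 73651627, q_4 = 49·40557 + 1501 = 1988794 → 73651627/1988794
APPEND 17: p_5 = 17·73651627 + 1501960 = 1253579619, q_5 = 17·1988794 + 40557 = 33850055 → 1253579619/33850055
APPEND 19: p_6 = 19·1253579619 + 73651627 = 23891664388, q_6 = 19·33850055 + 1988794 = 645139839 → 23891664388/645139839
APPEND 20: p_7 = 20·23891664388 + 1253579619 = 479086867379, q_7 = 20·645139839 + 33850055 = 12936646835 → 479086867379/12936646835
APPEND 11: p_8 = 11·479086867379 + 23891664388 = 5293847205557, q_8 = 11·12936646835 + 645139839 = 142948255024 → 5293847205557/142948255024
APPEND 23: p_9 = 23·5293847205557 + 479086867379 = 122237572595190, q_9 = 23·142948255024 + 12936646835 = 3300746512387 → 122237572595190/3300746512387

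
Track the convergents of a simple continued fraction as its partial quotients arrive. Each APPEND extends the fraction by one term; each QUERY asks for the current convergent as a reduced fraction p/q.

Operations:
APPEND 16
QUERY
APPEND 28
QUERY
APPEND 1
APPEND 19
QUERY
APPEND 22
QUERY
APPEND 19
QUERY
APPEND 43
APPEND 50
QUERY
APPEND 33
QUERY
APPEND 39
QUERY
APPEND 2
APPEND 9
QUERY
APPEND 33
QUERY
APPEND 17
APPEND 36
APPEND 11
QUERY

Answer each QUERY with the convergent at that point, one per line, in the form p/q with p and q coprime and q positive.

16/1
449/28
9284/579
204713/12767
3898831/243152
8396621131/523658302
277256351769/17291192269
10821394340122/674880156793
208101799628239/12978343709488
6889279432763900/429652393918959
46654145379936374883/2909602585344829576

APPEND 16: p_0 = 16·1 + 0 = 16, q_0 = 16·0 + 1 = 1 → 16/1
APPEND 28: p_1 = 28·16 + 1 = 449, q_1 = 28·1 + 0 = 28 → 449/28
APPEND 1: p_2 = 1·449 + 16 = 465, q_2 = 1·28 + 1 = 29 → 465/29
APPEND 19: p_3 = 19·465 + 449 = 9284, q_3 = 19·29 + 28 = 579 → 9284/579
APPEND 22: p_4 = 22·9284 + 465 = 204713, q_4 = 22·579 + 29 = 12767 → 204713/12767
APPEND 19: p_5 = 19·204713 + 9284 = 3898831, q_5 = 19·12767 + 579 = 243152 → 3898831/243152
APPEND 43: p_6 = 43·3898831 + 204713 = 167854446, q_6 = 43·243152 + 12767 = 10468303 → 167854446/10468303
APPEND 50: p_7 = 50·167854446 + 3898831 = 8396621131, q_7 = 50·10468303 + 243152 = 523658302 → 8396621131/523658302
APPEND 33: p_8 = 33·8396621131 + 167854446 = 277256351769, q_8 = 33·523658302 + 10468303 = 17291192269 → 277256351769/17291192269
APPEND 39: p_9 = 39·277256351769 + 8396621131 = 10821394340122, q_9 = 39·17291192269 + 523658302 = 674880156793 → 10821394340122/674880156793
APPEND 2: p_10 = 2·10821394340122 + 277256351769 = 21920045032013, q_10 = 2·674880156793 + 17291192269 = 1367051505855 → 21920045032013/1367051505855
APPEND 9: p_11 = 9·21920045032013 + 10821394340122 = 208101799628239, q_11 = 9·1367051505855 + 674880156793 = 12978343709488 → 208101799628239/12978343709488
APPEND 33: p_12 = 33·208101799628239 + 21920045032013 = 6889279432763900, q_12 = 33·12978343709488 + 1367051505855 = 429652393918959 → 6889279432763900/429652393918959
APPEND 17: p_13 = 17·6889279432763900 + 208101799628239 = 117325852156614539, q_13 = 17·429652393918959 + 12978343709488 = 7317069040331791 → 117325852156614539/7317069040331791
APPEND 36: p_14 = 36·117325852156614539 + 6889279432763900 = 4230619957070887304, q_14 = 36·7317069040331791 + 429652393918959 = 263844137845863435 → 4230619957070887304/263844137845863435
APPEND 11: p_15 = 11·4230619957070887304 + 117325852156614539 = 46654145379936374883, q_15 = 11·263844137845863435 + 7317069040331791 = 2909602585344829576 → 46654145379936374883/2909602585344829576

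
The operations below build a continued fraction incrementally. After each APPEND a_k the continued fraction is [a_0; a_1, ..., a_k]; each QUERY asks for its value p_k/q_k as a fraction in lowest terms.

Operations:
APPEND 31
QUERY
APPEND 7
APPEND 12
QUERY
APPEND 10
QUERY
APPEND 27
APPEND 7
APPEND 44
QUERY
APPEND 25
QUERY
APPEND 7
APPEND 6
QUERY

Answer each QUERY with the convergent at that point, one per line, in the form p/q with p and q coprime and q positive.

APPEND 31: p_0 = 31·1 + 0 = 31, q_0 = 31·0 + 1 = 1 → 31/1
APPEND 7: p_1 = 7·31 + 1 = 218, q_1 = 7·1 + 0 = 7 → 218/7
APPEND 12: p_2 = 12·218 + 31 = 2647, q_2 = 12·7 + 1 = 85 → 2647/85
APPEND 10: p_3 = 10·2647 + 218 = 26688, q_3 = 10·85 + 7 = 857 → 26688/857
APPEND 27: p_4 = 27·26688 + 2647 = 723223, q_4 = 27·857 + 85 = 23224 → 723223/23224
APPEND 7: p_5 = 7·723223 + 26688 = 5089249, q_5 = 7·23224 + 857 = 163425 → 5089249/163425
APPEND 44: p_6 = 44·5089249 + 723223 = 224650179, q_6 = 44·163425 + 23224 = 7213924 → 224650179/7213924
APPEND 25: p_7 = 25·224650179 + 5089249 = 5621343724, q_7 = 25·7213924 + 163425 = 180511525 → 5621343724/180511525
APPEND 7: p_8 = 7·5621343724 + 224650179 = 39574056247, q_8 = 7·180511525 + 7213924 = 1270794599 → 39574056247/1270794599
APPEND 6: p_9 = 6·39574056247 + 5621343724 = 243065681206, q_9 = 6·1270794599 + 180511525 = 7805279119 → 243065681206/7805279119

31/1
2647/85
26688/857
224650179/7213924
5621343724/180511525
243065681206/7805279119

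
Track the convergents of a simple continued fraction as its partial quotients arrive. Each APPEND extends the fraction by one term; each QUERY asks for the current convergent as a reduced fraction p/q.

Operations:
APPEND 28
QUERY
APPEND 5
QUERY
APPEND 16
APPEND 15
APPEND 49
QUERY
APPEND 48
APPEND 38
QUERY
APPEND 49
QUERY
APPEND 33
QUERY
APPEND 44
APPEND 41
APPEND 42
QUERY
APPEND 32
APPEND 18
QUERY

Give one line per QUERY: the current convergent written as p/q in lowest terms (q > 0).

APPEND 28: p_0 = 28·1 + 0 = 28, q_0 = 28·0 + 1 = 1 → 28/1
APPEND 5: p_1 = 5·28 + 1 = 141, q_1 = 5·1 + 0 = 5 → 141/5
APPEND 16: p_2 = 16·141 + 28 = 2284, q_2 = 16·5 + 1 = 81 → 2284/81
APPEND 15: p_3 = 15·2284 + 141 = 34401, q_3 = 15·81 + 5 = 1220 → 34401/1220
APPEND 49: p_4 = 49·34401 + 2284 = 1687933, q_4 = 49·1220 + 81 = 59861 → 1687933/59861
APPEND 48: p_5 = 48·1687933 + 34401 = 81055185, q_5 = 48·59861 + 1220 = 2874548 → 81055185/2874548
APPEND 38: p_6 = 38·81055185 + 1687933 = 3081784963, q_6 = 38·2874548 + 59861 = 109292685 → 3081784963/109292685
APPEND 49: p_7 = 49·3081784963 + 81055185 = 151088518372, q_7 = 49·109292685 + 2874548 = 5358216113 → 151088518372/5358216113
APPEND 33: p_8 = 33·151088518372 + 3081784963 = 4989002891239, q_8 = 33·5358216113 + 109292685 = 176930424414 → 4989002891239/176930424414
APPEND 44: p_9 = 44·4989002891239 + 151088518372 = 219667215732888, q_9 = 44·176930424414 + 5358216113 = 7790296890329 → 219667215732888/7790296890329
APPEND 41: p_10 = 41·219667215732888 + 4989002891239 = 9011344847939647, q_10 = 41·7790296890329 + 176930424414 = 319579102927903 → 9011344847939647/319579102927903
APPEND 42: p_11 = 42·9011344847939647 + 219667215732888 = 378696150829198062, q_11 = 42·319579102927903 + 7790296890329 = 13430112619862255 → 378696150829198062/13430112619862255
APPEND 32: p_12 = 32·378696150829198062 + 9011344847939647 = 12127288171382277631, q_12 = 32·13430112619862255 + 319579102927903 = 430083182938520063 → 12127288171382277631/430083182938520063
APPEND 18: p_13 = 18·12127288171382277631 + 378696150829198062 = 218669883235710195420, q_13 = 18·430083182938520063 + 13430112619862255 = 7754927405513223389 → 218669883235710195420/7754927405513223389

28/1
141/5
1687933/59861
3081784963/109292685
151088518372/5358216113
4989002891239/176930424414
378696150829198062/13430112619862255
218669883235710195420/7754927405513223389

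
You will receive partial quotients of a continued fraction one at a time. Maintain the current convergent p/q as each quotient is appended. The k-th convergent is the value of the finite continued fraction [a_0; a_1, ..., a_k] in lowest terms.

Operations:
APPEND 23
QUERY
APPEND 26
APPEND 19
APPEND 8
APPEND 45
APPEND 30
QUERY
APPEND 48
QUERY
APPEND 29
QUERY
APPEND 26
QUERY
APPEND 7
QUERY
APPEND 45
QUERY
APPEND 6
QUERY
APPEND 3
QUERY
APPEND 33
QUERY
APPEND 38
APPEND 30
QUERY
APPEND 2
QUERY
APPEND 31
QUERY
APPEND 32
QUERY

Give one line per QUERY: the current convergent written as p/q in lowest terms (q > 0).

APPEND 23: p_0 = 23·1 + 0 = 23, q_0 = 23·0 + 1 = 1 → 23/1
APPEND 26: p_1 = 26·23 + 1 = 599, q_1 = 26·1 + 0 = 26 → 599/26
APPEND 19: p_2 = 19·599 + 23 = 11404, q_2 = 19·26 + 1 = 495 → 11404/495
APPEND 8: p_3 = 8·11404 + 599 = 91831, q_3 = 8·495 + 26 = 3986 → 91831/3986
APPEND 45: p_4 = 45·91831 + 11404 = 4143799, q_4 = 45·3986 + 495 = 179865 → 4143799/179865
APPEND 30: p_5 = 30·4143799 + 91831 = 124405801, q_5 = 30·179865 + 3986 = 5399936 → 124405801/5399936
APPEND 48: p_6 = 48·124405801 + 4143799 = 5975622247, q_6 = 48·5399936 + 179865 = 259376793 → 5975622247/259376793
APPEND 29: p_7 = 29·5975622247 + 124405801 = 173417450964, q_7 = 29·259376793 + 5399936 = 7527326933 → 173417450964/7527326933
APPEND 26: p_8 = 26·173417450964 + 5975622247 = 4514829347311, q_8 = 26·7527326933 + 259376793 = 195969877051 → 4514829347311/195969877051
APPEND 7: p_9 = 7·4514829347311 + 173417450964 = 31777222882141, q_9 = 7·195969877051 + 7527326933 = 1379316466290 → 31777222882141/1379316466290
APPEND 45: p_10 = 45·31777222882141 + 4514829347311 = 1434489859043656, q_10 = 45·1379316466290 + 195969877051 = 62265210860101 → 1434489859043656/62265210860101
APPEND 6: p_11 = 6·1434489859043656 + 31777222882141 = 8638716377144077, q_11 = 6·62265210860101 + 1379316466290 = 374970581626896 → 8638716377144077/374970581626896
APPEND 3: p_12 = 3·8638716377144077 + 1434489859043656 = 27350638990475887, q_12 = 3·374970581626896 + 62265210860101 = 1187176955740789 → 27350638990475887/1187176955740789
APPEND 33: p_13 = 33·27350638990475887 + 8638716377144077 = 911209803062848348, q_13 = 33·1187176955740789 + 374970581626896 = 39551810121072933 → 911209803062848348/39551810121072933
APPEND 38: p_14 = 38·911209803062848348 + 27350638990475887 = 34653323155378713111, q_14 = 38·39551810121072933 + 1187176955740789 = 1504155961556512243 → 34653323155378713111/1504155961556512243
APPEND 30: p_15 = 30·34653323155378713111 + 911209803062848348 = 1040510904464424241678, q_15 = 30·1504155961556512243 + 39551810121072933 = 45164230656816440223 → 1040510904464424241678/45164230656816440223
APPEND 2: p_16 = 2·1040510904464424241678 + 34653323155378713111 = 2115675132084227196467, q_16 = 2·45164230656816440223 + 1504155961556512243 = 91832617275189392689 → 2115675132084227196467/91832617275189392689
APPEND 31: p_17 = 31·2115675132084227196467 + 1040510904464424241678 = 66626439999075467332155, q_17 = 31·91832617275189392689 + 45164230656816440223 = 2891975366187687613582 → 66626439999075467332155/2891975366187687613582
APPEND 32: p_18 = 32·66626439999075467332155 + 2115675132084227196467 = 2134161755102499181825427, q_18 = 32·2891975366187687613582 + 91832617275189392689 = 92635044335281193027313 → 2134161755102499181825427/92635044335281193027313

23/1
124405801/5399936
5975622247/259376793
173417450964/7527326933
4514829347311/195969877051
31777222882141/1379316466290
1434489859043656/62265210860101
8638716377144077/374970581626896
27350638990475887/1187176955740789
911209803062848348/39551810121072933
1040510904464424241678/45164230656816440223
2115675132084227196467/91832617275189392689
66626439999075467332155/2891975366187687613582
2134161755102499181825427/92635044335281193027313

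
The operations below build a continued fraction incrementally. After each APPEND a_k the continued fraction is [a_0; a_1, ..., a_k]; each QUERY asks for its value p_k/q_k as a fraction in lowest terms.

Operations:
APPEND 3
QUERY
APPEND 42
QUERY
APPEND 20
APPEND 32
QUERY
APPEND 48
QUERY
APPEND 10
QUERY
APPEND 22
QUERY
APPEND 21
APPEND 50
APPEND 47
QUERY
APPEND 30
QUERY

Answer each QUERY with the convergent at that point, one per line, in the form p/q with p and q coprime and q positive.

3/1
127/42
81503/26954
3914687/1294633
39228373/12973284
866938893/286706881
42934612119197/14198980835942
1288951477771103/426271402674391

APPEND 3: p_0 = 3·1 + 0 = 3, q_0 = 3·0 + 1 = 1 → 3/1
APPEND 42: p_1 = 42·3 + 1 = 127, q_1 = 42·1 + 0 = 42 → 127/42
APPEND 20: p_2 = 20·127 + 3 = 2543, q_2 = 20·42 + 1 = 841 → 2543/841
APPEND 32: p_3 = 32·2543 + 127 = 81503, q_3 = 32·841 + 42 = 26954 → 81503/26954
APPEND 48: p_4 = 48·81503 + 2543 = 3914687, q_4 = 48·26954 + 841 = 1294633 → 3914687/1294633
APPEND 10: p_5 = 10·3914687 + 81503 = 39228373, q_5 = 10·1294633 + 26954 = 12973284 → 39228373/12973284
APPEND 22: p_6 = 22·39228373 + 3914687 = 866938893, q_6 = 22·12973284 + 1294633 = 286706881 → 866938893/286706881
APPEND 21: p_7 = 21·866938893 + 39228373 = 18244945126, q_7 = 21·286706881 + 12973284 = 6033817785 → 18244945126/6033817785
APPEND 50: p_8 = 50·18244945126 + 866938893 = 913114195193, q_8 = 50·6033817785 + 286706881 = 301977596131 → 913114195193/301977596131
APPEND 47: p_9 = 47·913114195193 + 18244945126 = 42934612119197, q_9 = 47·301977596131 + 6033817785 = 14198980835942 → 42934612119197/14198980835942
APPEND 30: p_10 = 30·42934612119197 + 913114195193 = 1288951477771103, q_10 = 30·14198980835942 + 301977596131 = 426271402674391 → 1288951477771103/426271402674391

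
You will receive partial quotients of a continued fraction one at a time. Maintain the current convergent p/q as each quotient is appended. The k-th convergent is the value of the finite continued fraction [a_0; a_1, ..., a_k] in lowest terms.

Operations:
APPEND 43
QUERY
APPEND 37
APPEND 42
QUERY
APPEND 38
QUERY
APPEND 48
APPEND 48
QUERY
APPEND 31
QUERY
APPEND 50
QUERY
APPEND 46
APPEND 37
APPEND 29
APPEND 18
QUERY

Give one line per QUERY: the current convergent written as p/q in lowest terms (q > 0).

APPEND 43: p_0 = 43·1 + 0 = 43, q_0 = 43·0 + 1 = 1 → 43/1
APPEND 37: p_1 = 37·43 + 1 = 1592, q_1 = 37·1 + 0 = 37 → 1592/37
APPEND 42: p_2 = 42·1592 + 43 = 66907, q_2 = 42·37 + 1 = 1555 → 66907/1555
APPEND 38: p_3 = 38·66907 + 1592 = 2544058, q_3 = 38·1555 + 37 = 59127 → 2544058/59127
APPEND 48: p_4 = 48·2544058 + 66907 = 122181691, q_4 = 48·59127 + 1555 = 2839651 → 122181691/2839651
APPEND 48: p_5 = 48·122181691 + 2544058 = 5867265226, q_5 = 48·2839651 + 59127 = 136362375 → 5867265226/136362375
APPEND 31: p_6 = 31·5867265226 + 122181691 = 182007403697, q_6 = 31·136362375 + 2839651 = 4230073276 → 182007403697/4230073276
APPEND 50: p_7 = 50·182007403697 + 5867265226 = 9106237450076, q_7 = 50·4230073276 + 136362375 = 211640026175 → 9106237450076/211640026175
APPEND 46: p_8 = 46·9106237450076 + 182007403697 = 419068930107193, q_8 = 46·211640026175 + 4230073276 = 9739671277326 → 419068930107193/9739671277326
APPEND 37: p_9 = 37·419068930107193 + 9106237450076 = 15514656651416217, q_9 = 37·9739671277326 + 211640026175 = 360579477287237 → 15514656651416217/360579477287237
APPEND 29: p_10 = 29·15514656651416217 + 419068930107193 = 450344111821177486, q_10 = 29·360579477287237 + 9739671277326 = 10466544512607199 → 450344111821177486/10466544512607199
APPEND 18: p_11 = 18·450344111821177486 + 15514656651416217 = 8121708669432610965, q_11 = 18·10466544512607199 + 360579477287237 = 188758380704216819 → 8121708669432610965/188758380704216819

43/1
66907/1555
2544058/59127
5867265226/136362375
182007403697/4230073276
9106237450076/211640026175
8121708669432610965/188758380704216819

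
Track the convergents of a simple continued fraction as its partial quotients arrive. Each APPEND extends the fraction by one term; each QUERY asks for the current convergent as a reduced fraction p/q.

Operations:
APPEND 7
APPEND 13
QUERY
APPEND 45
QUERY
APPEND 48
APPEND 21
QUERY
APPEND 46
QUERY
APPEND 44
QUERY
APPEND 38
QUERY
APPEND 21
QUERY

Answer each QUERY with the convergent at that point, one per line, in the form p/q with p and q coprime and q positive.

APPEND 7: p_0 = 7·1 + 0 = 7, q_0 = 7·0 + 1 = 1 → 7/1
APPEND 13: p_1 = 13·7 + 1 = 92, q_1 = 13·1 + 0 = 13 → 92/13
APPEND 45: p_2 = 45·92 + 7 = 4147, q_2 = 45·13 + 1 = 586 → 4147/586
APPEND 48: p_3 = 48·4147 + 92 = 199148, q_3 = 48·586 + 13 = 28141 → 199148/28141
APPEND 21: p_4 = 21·199148 + 4147 = 4186255, q_4 = 21·28141 + 586 = 591547 → 4186255/591547
APPEND 46: p_5 = 46·4186255 + 199148 = 192766878, q_5 = 46·591547 + 28141 = 27239303 → 192766878/27239303
APPEND 44: p_6 = 44·192766878 + 4186255 = 8485928887, q_6 = 44·27239303 + 591547 = 1199120879 → 8485928887/1199120879
APPEND 38: p_7 = 38·8485928887 + 192766878 = 322658064584, q_7 = 38·1199120879 + 27239303 = 45593832705 → 322658064584/45593832705
APPEND 21: p_8 = 21·322658064584 + 8485928887 = 6784305285151, q_8 = 21·45593832705 + 1199120879 = 958669607684 → 6784305285151/958669607684

92/13
4147/586
4186255/591547
192766878/27239303
8485928887/1199120879
322658064584/45593832705
6784305285151/958669607684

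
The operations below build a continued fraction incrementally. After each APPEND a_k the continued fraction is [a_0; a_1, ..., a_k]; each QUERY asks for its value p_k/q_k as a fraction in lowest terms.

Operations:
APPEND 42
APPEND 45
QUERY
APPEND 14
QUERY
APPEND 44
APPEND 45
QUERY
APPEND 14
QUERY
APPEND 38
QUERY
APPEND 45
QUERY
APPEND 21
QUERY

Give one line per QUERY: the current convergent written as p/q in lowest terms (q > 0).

APPEND 42: p_0 = 42·1 + 0 = 42, q_0 = 42·0 + 1 = 1 → 42/1
APPEND 45: p_1 = 45·42 + 1 = 1891, q_1 = 45·1 + 0 = 45 → 1891/45
APPEND 14: p_2 = 14·1891 + 42 = 26516, q_2 = 14·45 + 1 = 631 → 26516/631
APPEND 44: p_3 = 44·26516 + 1891 = 1168595, q_3 = 44·631 + 45 = 27809 → 1168595/27809
APPEND 45: p_4 = 45·1168595 + 26516 = 52613291, q_4 = 45·27809 + 631 = 1252036 → 52613291/1252036
APPEND 14: p_5 = 14·52613291 + 1168595 = 737754669, q_5 = 14·1252036 + 27809 = 17556313 → 737754669/17556313
APPEND 38: p_6 = 38·737754669 + 52613291 = 28087290713, q_6 = 38·17556313 + 1252036 = 668391930 → 28087290713/668391930
APPEND 45: p_7 = 45·28087290713 + 737754669 = 1264665836754, q_7 = 45·668391930 + 17556313 = 30095193163 → 1264665836754/30095193163
APPEND 21: p_8 = 21·1264665836754 + 28087290713 = 26586069862547, q_8 = 21·30095193163 + 668391930 = 632667448353 → 26586069862547/632667448353

1891/45
26516/631
52613291/1252036
737754669/17556313
28087290713/668391930
1264665836754/30095193163
26586069862547/632667448353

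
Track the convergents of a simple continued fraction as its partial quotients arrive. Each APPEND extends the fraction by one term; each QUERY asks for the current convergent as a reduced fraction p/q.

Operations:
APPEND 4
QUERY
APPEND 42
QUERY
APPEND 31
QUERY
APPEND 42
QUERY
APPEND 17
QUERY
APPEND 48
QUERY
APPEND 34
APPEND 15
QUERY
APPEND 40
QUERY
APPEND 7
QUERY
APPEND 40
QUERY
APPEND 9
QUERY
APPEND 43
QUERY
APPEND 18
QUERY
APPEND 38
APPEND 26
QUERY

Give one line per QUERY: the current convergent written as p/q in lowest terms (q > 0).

APPEND 4: p_0 = 4·1 + 0 = 4, q_0 = 4·0 + 1 = 1 → 4/1
APPEND 42: p_1 = 42·4 + 1 = 169, q_1 = 42·1 + 0 = 42 → 169/42
APPEND 31: p_2 = 31·169 + 4 = 5243, q_2 = 31·42 + 1 = 1303 → 5243/1303
APPEND 42: p_3 = 42·5243 + 169 = 220375, q_3 = 42·1303 + 42 = 54768 → 220375/54768
APPEND 17: p_4 = 17·220375 + 5243 = 3751618, q_4 = 17·54768 + 1303 = 932359 → 3751618/932359
APPEND 48: p_5 = 48·3751618 + 220375 = 180298039, q_5 = 48·932359 + 54768 = 44808000 → 180298039/44808000
APPEND 34: p_6 = 34·180298039 + 3751618 = 6133884944, q_6 = 34·44808000 + 932359 = 1524404359 → 6133884944/1524404359
APPEND 15: p_7 = 15·6133884944 + 180298039 = 92188572199, q_7 = 15·1524404359 + 44808000 = 22910873385 → 92188572199/22910873385
APPEND 40: p_8 = 40·92188572199 + 6133884944 = 3693676772904, q_8 = 40·22910873385 + 1524404359 = 917959339759 → 3693676772904/917959339759
APPEND 7: p_9 = 7·3693676772904 + 92188572199 = 25947925982527, q_9 = 7·917959339759 + 22910873385 = 6448626251698 → 25947925982527/6448626251698
APPEND 40: p_10 = 40·25947925982527 + 3693676772904 = 1041610716073984, q_10 = 40·6448626251698 + 917959339759 = 258863009407679 → 1041610716073984/258863009407679
APPEND 9: p_11 = 9·1041610716073984 + 25947925982527 = 9400444370648383, q_11 = 9·258863009407679 + 6448626251698 = 2336215710920809 → 9400444370648383/2336215710920809
APPEND 43: p_12 = 43·9400444370648383 + 1041610716073984 = 405260718653954453, q_12 = 43·2336215710920809 + 258863009407679 = 100716138579002466 → 405260718653954453/100716138579002466
APPEND 18: p_13 = 18·405260718653954453 + 9400444370648383 = 7304093380141828537, q_13 = 18·100716138579002466 + 2336215710920809 = 1815226710132965197 → 7304093380141828537/1815226710132965197
APPEND 38: p_14 = 38·7304093380141828537 + 405260718653954453 = 277960809164043438859, q_14 = 38·1815226710132965197 + 100716138579002466 = 69079331123631679952 → 277960809164043438859/69079331123631679952
APPEND 26: p_15 = 26·277960809164043438859 + 7304093380141828537 = 7234285131645271238871, q_15 = 26·69079331123631679952 + 1815226710132965197 = 1797877835924556643949 → 7234285131645271238871/1797877835924556643949

4/1
169/42
5243/1303
220375/54768
3751618/932359
180298039/44808000
92188572199/22910873385
3693676772904/917959339759
25947925982527/6448626251698
1041610716073984/258863009407679
9400444370648383/2336215710920809
405260718653954453/100716138579002466
7304093380141828537/1815226710132965197
7234285131645271238871/1797877835924556643949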